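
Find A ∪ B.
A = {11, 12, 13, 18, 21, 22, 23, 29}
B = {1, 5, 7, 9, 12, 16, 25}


A ∪ B = all elements in A or B (or both)
A = {11, 12, 13, 18, 21, 22, 23, 29}
B = {1, 5, 7, 9, 12, 16, 25}
A ∪ B = {1, 5, 7, 9, 11, 12, 13, 16, 18, 21, 22, 23, 25, 29}

A ∪ B = {1, 5, 7, 9, 11, 12, 13, 16, 18, 21, 22, 23, 25, 29}


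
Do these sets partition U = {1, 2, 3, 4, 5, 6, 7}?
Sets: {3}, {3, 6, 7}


A partition requires: (1) non-empty parts, (2) pairwise disjoint, (3) union = U
Parts: {3}, {3, 6, 7}
Union of parts: {3, 6, 7}
U = {1, 2, 3, 4, 5, 6, 7}
All non-empty? True
Pairwise disjoint? False
Covers U? False

No, not a valid partition


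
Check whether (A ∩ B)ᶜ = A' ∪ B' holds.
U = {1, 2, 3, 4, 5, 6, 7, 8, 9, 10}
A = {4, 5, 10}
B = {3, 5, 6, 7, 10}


LHS: A ∩ B = {5, 10}
(A ∩ B)' = U \ (A ∩ B) = {1, 2, 3, 4, 6, 7, 8, 9}
A' = {1, 2, 3, 6, 7, 8, 9}, B' = {1, 2, 4, 8, 9}
Claimed RHS: A' ∪ B' = {1, 2, 3, 4, 6, 7, 8, 9}
Identity is VALID: LHS = RHS = {1, 2, 3, 4, 6, 7, 8, 9} ✓

Identity is valid. (A ∩ B)' = A' ∪ B' = {1, 2, 3, 4, 6, 7, 8, 9}


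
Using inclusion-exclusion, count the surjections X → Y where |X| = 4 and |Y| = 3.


n = |X| = 4, k = |Y| = 3. Surjections via inclusion-exclusion:
S(n,k) = Σ(-1)^i × C(k,i) × (k-i)^n, i=0 to k
i=0: (-1)^0×C(3,0)×3^4 = 81
i=1: (-1)^1×C(3,1)×2^4 = -48
i=2: (-1)^2×C(3,2)×1^4 = 3
i=3: (-1)^3×C(3,3)×0^4 = 0
Total = 36

Number of surjections = 36


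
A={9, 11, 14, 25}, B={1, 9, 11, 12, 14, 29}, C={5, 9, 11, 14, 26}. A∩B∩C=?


A ∩ B = {9, 11, 14}
(A ∩ B) ∩ C = {9, 11, 14}

A ∩ B ∩ C = {9, 11, 14}


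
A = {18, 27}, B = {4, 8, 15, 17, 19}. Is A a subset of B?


A ⊆ B means every element of A is in B.
Elements in A not in B: {18, 27}
So A ⊄ B.

No, A ⊄ B


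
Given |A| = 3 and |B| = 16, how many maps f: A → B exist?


Each of |A| = 3 inputs maps to any of |B| = 16 outputs.
# functions = |B|^|A| = 16^3
= 4096

Number of functions = 4096


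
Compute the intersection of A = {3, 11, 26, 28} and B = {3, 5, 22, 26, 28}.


A ∩ B = elements in both A and B
A = {3, 11, 26, 28}
B = {3, 5, 22, 26, 28}
A ∩ B = {3, 26, 28}

A ∩ B = {3, 26, 28}


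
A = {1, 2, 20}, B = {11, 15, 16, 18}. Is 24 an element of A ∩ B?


A = {1, 2, 20}, B = {11, 15, 16, 18}
A ∩ B = elements in both A and B
A ∩ B = ∅
Checking if 24 ∈ A ∩ B
24 is not in A ∩ B → False

24 ∉ A ∩ B


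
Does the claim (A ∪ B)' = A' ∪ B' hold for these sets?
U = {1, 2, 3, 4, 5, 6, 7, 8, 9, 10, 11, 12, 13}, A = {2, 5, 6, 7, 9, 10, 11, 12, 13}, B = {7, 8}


LHS: A ∪ B = {2, 5, 6, 7, 8, 9, 10, 11, 12, 13}
(A ∪ B)' = U \ (A ∪ B) = {1, 3, 4}
A' = {1, 3, 4, 8}, B' = {1, 2, 3, 4, 5, 6, 9, 10, 11, 12, 13}
Claimed RHS: A' ∪ B' = {1, 2, 3, 4, 5, 6, 8, 9, 10, 11, 12, 13}
Identity is INVALID: LHS = {1, 3, 4} but the RHS claimed here equals {1, 2, 3, 4, 5, 6, 8, 9, 10, 11, 12, 13}. The correct form is (A ∪ B)' = A' ∩ B'.

Identity is invalid: (A ∪ B)' = {1, 3, 4} but A' ∪ B' = {1, 2, 3, 4, 5, 6, 8, 9, 10, 11, 12, 13}. The correct De Morgan law is (A ∪ B)' = A' ∩ B'.


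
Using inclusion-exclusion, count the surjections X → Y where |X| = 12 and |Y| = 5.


n = |X| = 12, k = |Y| = 5. Surjections via inclusion-exclusion:
S(n,k) = Σ(-1)^i × C(k,i) × (k-i)^n, i=0 to k
i=0: (-1)^0×C(5,0)×5^12 = 244140625
i=1: (-1)^1×C(5,1)×4^12 = -83886080
i=2: (-1)^2×C(5,2)×3^12 = 5314410
i=3: (-1)^3×C(5,3)×2^12 = -40960
i=4: (-1)^4×C(5,4)×1^12 = 5
i=5: (-1)^5×C(5,5)×0^12 = 0
Total = 165528000

Number of surjections = 165528000


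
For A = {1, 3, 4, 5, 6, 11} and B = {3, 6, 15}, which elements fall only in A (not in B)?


A = {1, 3, 4, 5, 6, 11}
B = {3, 6, 15}
Region: only in A (not in B)
Elements: {1, 4, 5, 11}

Elements only in A (not in B): {1, 4, 5, 11}


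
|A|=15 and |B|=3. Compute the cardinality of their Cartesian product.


|A × B| = |A| × |B|
= 15 × 3
= 45

|A × B| = 45


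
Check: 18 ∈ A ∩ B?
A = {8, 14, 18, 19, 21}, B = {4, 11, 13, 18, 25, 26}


A = {8, 14, 18, 19, 21}, B = {4, 11, 13, 18, 25, 26}
A ∩ B = elements in both A and B
A ∩ B = {18}
Checking if 18 ∈ A ∩ B
18 is in A ∩ B → True

18 ∈ A ∩ B


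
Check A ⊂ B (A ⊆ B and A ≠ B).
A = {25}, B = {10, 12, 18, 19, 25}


A ⊂ B requires: A ⊆ B AND A ≠ B.
A ⊆ B? Yes
A = B? No
A ⊂ B: Yes (A is a proper subset of B)

Yes, A ⊂ B


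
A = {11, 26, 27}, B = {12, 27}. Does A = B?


Two sets are equal iff they have exactly the same elements.
A = {11, 26, 27}
B = {12, 27}
Differences: {11, 12, 26}
A ≠ B

No, A ≠ B


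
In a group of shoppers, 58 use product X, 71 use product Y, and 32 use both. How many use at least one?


|A ∪ B| = |A| + |B| - |A ∩ B|
= 58 + 71 - 32
= 97

|A ∪ B| = 97


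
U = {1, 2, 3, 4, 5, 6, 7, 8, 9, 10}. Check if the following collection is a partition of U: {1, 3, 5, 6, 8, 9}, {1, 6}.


A partition requires: (1) non-empty parts, (2) pairwise disjoint, (3) union = U
Parts: {1, 3, 5, 6, 8, 9}, {1, 6}
Union of parts: {1, 3, 5, 6, 8, 9}
U = {1, 2, 3, 4, 5, 6, 7, 8, 9, 10}
All non-empty? True
Pairwise disjoint? False
Covers U? False

No, not a valid partition


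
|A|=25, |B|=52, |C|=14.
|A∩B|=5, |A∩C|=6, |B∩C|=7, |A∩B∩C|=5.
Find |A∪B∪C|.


|A∪B∪C| = |A|+|B|+|C| - |A∩B|-|A∩C|-|B∩C| + |A∩B∩C|
= 25+52+14 - 5-6-7 + 5
= 91 - 18 + 5
= 78

|A ∪ B ∪ C| = 78


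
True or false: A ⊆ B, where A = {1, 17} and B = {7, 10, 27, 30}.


A ⊆ B means every element of A is in B.
Elements in A not in B: {1, 17}
So A ⊄ B.

No, A ⊄ B


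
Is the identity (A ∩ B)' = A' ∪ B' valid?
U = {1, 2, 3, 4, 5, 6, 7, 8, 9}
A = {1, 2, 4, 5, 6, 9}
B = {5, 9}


LHS: A ∩ B = {5, 9}
(A ∩ B)' = U \ (A ∩ B) = {1, 2, 3, 4, 6, 7, 8}
A' = {3, 7, 8}, B' = {1, 2, 3, 4, 6, 7, 8}
Claimed RHS: A' ∪ B' = {1, 2, 3, 4, 6, 7, 8}
Identity is VALID: LHS = RHS = {1, 2, 3, 4, 6, 7, 8} ✓

Identity is valid. (A ∩ B)' = A' ∪ B' = {1, 2, 3, 4, 6, 7, 8}


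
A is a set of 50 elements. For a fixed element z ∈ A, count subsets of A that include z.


Subsets of A containing z correspond to subsets of A \ {z}, which has 49 elements.
Count = 2^(n-1) = 2^49
= 562949953421312

Number of subsets containing z = 562949953421312


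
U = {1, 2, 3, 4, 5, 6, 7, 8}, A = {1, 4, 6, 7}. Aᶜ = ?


Aᶜ = U \ A = elements in U but not in A
U = {1, 2, 3, 4, 5, 6, 7, 8}
A = {1, 4, 6, 7}
Aᶜ = {2, 3, 5, 8}

Aᶜ = {2, 3, 5, 8}


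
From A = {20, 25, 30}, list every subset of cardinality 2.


|A| = 3, so A has C(3,2) = 3 subsets of size 2.
Enumerate by choosing 2 elements from A at a time:
{20, 25}, {20, 30}, {25, 30}

2-element subsets (3 total): {20, 25}, {20, 30}, {25, 30}


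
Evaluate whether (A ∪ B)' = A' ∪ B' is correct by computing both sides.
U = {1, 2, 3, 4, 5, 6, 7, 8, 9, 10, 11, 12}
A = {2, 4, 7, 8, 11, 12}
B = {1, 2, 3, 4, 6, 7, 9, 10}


LHS: A ∪ B = {1, 2, 3, 4, 6, 7, 8, 9, 10, 11, 12}
(A ∪ B)' = U \ (A ∪ B) = {5}
A' = {1, 3, 5, 6, 9, 10}, B' = {5, 8, 11, 12}
Claimed RHS: A' ∪ B' = {1, 3, 5, 6, 8, 9, 10, 11, 12}
Identity is INVALID: LHS = {5} but the RHS claimed here equals {1, 3, 5, 6, 8, 9, 10, 11, 12}. The correct form is (A ∪ B)' = A' ∩ B'.

Identity is invalid: (A ∪ B)' = {5} but A' ∪ B' = {1, 3, 5, 6, 8, 9, 10, 11, 12}. The correct De Morgan law is (A ∪ B)' = A' ∩ B'.


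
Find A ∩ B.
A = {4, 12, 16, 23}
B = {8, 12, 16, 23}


A ∩ B = elements in both A and B
A = {4, 12, 16, 23}
B = {8, 12, 16, 23}
A ∩ B = {12, 16, 23}

A ∩ B = {12, 16, 23}


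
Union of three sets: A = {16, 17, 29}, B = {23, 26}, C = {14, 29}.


A ∪ B = {16, 17, 23, 26, 29}
(A ∪ B) ∪ C = {14, 16, 17, 23, 26, 29}

A ∪ B ∪ C = {14, 16, 17, 23, 26, 29}


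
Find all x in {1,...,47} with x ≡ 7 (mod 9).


Checking each candidate:
Condition: x in {1,...,47} with x ≡ 7 (mod 9)
Result = {7, 16, 25, 34, 43}

{7, 16, 25, 34, 43}


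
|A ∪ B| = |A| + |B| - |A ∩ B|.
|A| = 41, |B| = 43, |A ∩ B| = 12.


|A ∪ B| = |A| + |B| - |A ∩ B|
= 41 + 43 - 12
= 72

|A ∪ B| = 72


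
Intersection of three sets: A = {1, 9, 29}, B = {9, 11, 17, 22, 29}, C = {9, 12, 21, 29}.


A ∩ B = {9, 29}
(A ∩ B) ∩ C = {9, 29}

A ∩ B ∩ C = {9, 29}


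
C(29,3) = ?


C(n,k) = n! / (k!(n-k)!)
C(29,3) = 29! / (3!26!)
= 3654

C(29,3) = 3654


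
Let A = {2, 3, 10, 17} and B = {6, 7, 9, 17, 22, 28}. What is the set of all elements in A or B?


A ∪ B = all elements in A or B (or both)
A = {2, 3, 10, 17}
B = {6, 7, 9, 17, 22, 28}
A ∪ B = {2, 3, 6, 7, 9, 10, 17, 22, 28}

A ∪ B = {2, 3, 6, 7, 9, 10, 17, 22, 28}


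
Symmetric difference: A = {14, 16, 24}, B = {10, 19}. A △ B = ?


A △ B = (A \ B) ∪ (B \ A) = elements in exactly one of A or B
A \ B = {14, 16, 24}
B \ A = {10, 19}
A △ B = {10, 14, 16, 19, 24}

A △ B = {10, 14, 16, 19, 24}


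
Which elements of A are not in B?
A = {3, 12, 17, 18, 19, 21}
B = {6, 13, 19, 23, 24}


A \ B = elements in A but not in B
A = {3, 12, 17, 18, 19, 21}
B = {6, 13, 19, 23, 24}
Remove from A any elements in B
A \ B = {3, 12, 17, 18, 21}

A \ B = {3, 12, 17, 18, 21}


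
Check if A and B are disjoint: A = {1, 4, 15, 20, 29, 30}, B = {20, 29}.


Disjoint means A ∩ B = ∅.
A ∩ B = {20, 29}
A ∩ B ≠ ∅, so A and B are NOT disjoint.

No, A and B are not disjoint (A ∩ B = {20, 29})


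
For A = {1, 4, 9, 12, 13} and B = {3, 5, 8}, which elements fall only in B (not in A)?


A = {1, 4, 9, 12, 13}
B = {3, 5, 8}
Region: only in B (not in A)
Elements: {3, 5, 8}

Elements only in B (not in A): {3, 5, 8}


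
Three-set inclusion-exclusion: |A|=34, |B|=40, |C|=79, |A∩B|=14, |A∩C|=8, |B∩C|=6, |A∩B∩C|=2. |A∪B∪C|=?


|A∪B∪C| = |A|+|B|+|C| - |A∩B|-|A∩C|-|B∩C| + |A∩B∩C|
= 34+40+79 - 14-8-6 + 2
= 153 - 28 + 2
= 127

|A ∪ B ∪ C| = 127


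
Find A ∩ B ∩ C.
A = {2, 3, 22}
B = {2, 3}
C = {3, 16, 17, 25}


A ∩ B = {2, 3}
(A ∩ B) ∩ C = {3}

A ∩ B ∩ C = {3}


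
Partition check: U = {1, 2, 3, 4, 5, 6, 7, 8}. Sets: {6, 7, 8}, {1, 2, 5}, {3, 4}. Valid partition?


A partition requires: (1) non-empty parts, (2) pairwise disjoint, (3) union = U
Parts: {6, 7, 8}, {1, 2, 5}, {3, 4}
Union of parts: {1, 2, 3, 4, 5, 6, 7, 8}
U = {1, 2, 3, 4, 5, 6, 7, 8}
All non-empty? True
Pairwise disjoint? True
Covers U? True

Yes, valid partition


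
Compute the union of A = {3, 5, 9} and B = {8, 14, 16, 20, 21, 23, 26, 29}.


A ∪ B = all elements in A or B (or both)
A = {3, 5, 9}
B = {8, 14, 16, 20, 21, 23, 26, 29}
A ∪ B = {3, 5, 8, 9, 14, 16, 20, 21, 23, 26, 29}

A ∪ B = {3, 5, 8, 9, 14, 16, 20, 21, 23, 26, 29}


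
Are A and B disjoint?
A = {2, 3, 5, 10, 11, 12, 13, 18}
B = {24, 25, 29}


Disjoint means A ∩ B = ∅.
A ∩ B = ∅
A ∩ B = ∅, so A and B are disjoint.

Yes, A and B are disjoint


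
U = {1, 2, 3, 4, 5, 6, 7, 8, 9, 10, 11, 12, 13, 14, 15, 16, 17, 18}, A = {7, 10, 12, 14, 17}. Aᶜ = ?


Aᶜ = U \ A = elements in U but not in A
U = {1, 2, 3, 4, 5, 6, 7, 8, 9, 10, 11, 12, 13, 14, 15, 16, 17, 18}
A = {7, 10, 12, 14, 17}
Aᶜ = {1, 2, 3, 4, 5, 6, 8, 9, 11, 13, 15, 16, 18}

Aᶜ = {1, 2, 3, 4, 5, 6, 8, 9, 11, 13, 15, 16, 18}


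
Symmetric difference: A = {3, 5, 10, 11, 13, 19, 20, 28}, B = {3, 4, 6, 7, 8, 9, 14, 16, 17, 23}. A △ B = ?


A △ B = (A \ B) ∪ (B \ A) = elements in exactly one of A or B
A \ B = {5, 10, 11, 13, 19, 20, 28}
B \ A = {4, 6, 7, 8, 9, 14, 16, 17, 23}
A △ B = {4, 5, 6, 7, 8, 9, 10, 11, 13, 14, 16, 17, 19, 20, 23, 28}

A △ B = {4, 5, 6, 7, 8, 9, 10, 11, 13, 14, 16, 17, 19, 20, 23, 28}


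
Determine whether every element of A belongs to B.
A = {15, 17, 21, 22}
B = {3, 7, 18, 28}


A ⊆ B means every element of A is in B.
Elements in A not in B: {15, 17, 21, 22}
So A ⊄ B.

No, A ⊄ B


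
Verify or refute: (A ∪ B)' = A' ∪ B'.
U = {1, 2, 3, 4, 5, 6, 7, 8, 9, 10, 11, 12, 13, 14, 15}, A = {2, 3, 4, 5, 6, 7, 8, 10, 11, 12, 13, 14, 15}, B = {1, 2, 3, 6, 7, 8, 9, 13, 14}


LHS: A ∪ B = {1, 2, 3, 4, 5, 6, 7, 8, 9, 10, 11, 12, 13, 14, 15}
(A ∪ B)' = U \ (A ∪ B) = ∅
A' = {1, 9}, B' = {4, 5, 10, 11, 12, 15}
Claimed RHS: A' ∪ B' = {1, 4, 5, 9, 10, 11, 12, 15}
Identity is INVALID: LHS = ∅ but the RHS claimed here equals {1, 4, 5, 9, 10, 11, 12, 15}. The correct form is (A ∪ B)' = A' ∩ B'.

Identity is invalid: (A ∪ B)' = ∅ but A' ∪ B' = {1, 4, 5, 9, 10, 11, 12, 15}. The correct De Morgan law is (A ∪ B)' = A' ∩ B'.


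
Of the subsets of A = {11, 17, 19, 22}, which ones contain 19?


A subset of A contains 19 iff the remaining 3 elements form any subset of A \ {19}.
Count: 2^(n-1) = 2^3 = 8
Subsets containing 19: {19}, {11, 19}, {17, 19}, {19, 22}, {11, 17, 19}, {11, 19, 22}, {17, 19, 22}, {11, 17, 19, 22}

Subsets containing 19 (8 total): {19}, {11, 19}, {17, 19}, {19, 22}, {11, 17, 19}, {11, 19, 22}, {17, 19, 22}, {11, 17, 19, 22}


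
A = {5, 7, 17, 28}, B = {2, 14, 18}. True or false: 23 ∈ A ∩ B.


A = {5, 7, 17, 28}, B = {2, 14, 18}
A ∩ B = elements in both A and B
A ∩ B = ∅
Checking if 23 ∈ A ∩ B
23 is not in A ∩ B → False

23 ∉ A ∩ B


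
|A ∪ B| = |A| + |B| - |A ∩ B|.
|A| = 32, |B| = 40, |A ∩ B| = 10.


|A ∪ B| = |A| + |B| - |A ∩ B|
= 32 + 40 - 10
= 62

|A ∪ B| = 62


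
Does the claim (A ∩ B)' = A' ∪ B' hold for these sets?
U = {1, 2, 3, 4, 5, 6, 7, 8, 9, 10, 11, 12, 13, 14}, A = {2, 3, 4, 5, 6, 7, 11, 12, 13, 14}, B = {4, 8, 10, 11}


LHS: A ∩ B = {4, 11}
(A ∩ B)' = U \ (A ∩ B) = {1, 2, 3, 5, 6, 7, 8, 9, 10, 12, 13, 14}
A' = {1, 8, 9, 10}, B' = {1, 2, 3, 5, 6, 7, 9, 12, 13, 14}
Claimed RHS: A' ∪ B' = {1, 2, 3, 5, 6, 7, 8, 9, 10, 12, 13, 14}
Identity is VALID: LHS = RHS = {1, 2, 3, 5, 6, 7, 8, 9, 10, 12, 13, 14} ✓

Identity is valid. (A ∩ B)' = A' ∪ B' = {1, 2, 3, 5, 6, 7, 8, 9, 10, 12, 13, 14}


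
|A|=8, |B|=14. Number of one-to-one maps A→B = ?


An injection sends each of |A| = 8 inputs to a distinct output in B.
# injections = |B|·(|B|-1)·…·(|B|-|A|+1) = 14! / (14 - 8)!
= 14 × 13 × 12 × 11 × 10 × 9 × 8 × 7
= 121080960

Number of injections = 121080960


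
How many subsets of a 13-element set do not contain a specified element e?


Subsets of A avoiding e are subsets of A \ {e}, which has 12 elements.
Count = 2^(n-1) = 2^12
= 4096

Number of subsets avoiding e = 4096


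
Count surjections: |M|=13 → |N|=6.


n = |M| = 13, k = |N| = 6. Surjections via inclusion-exclusion:
S(n,k) = Σ(-1)^i × C(k,i) × (k-i)^n, i=0 to k
i=0: (-1)^0×C(6,0)×6^13 = 13060694016
i=1: (-1)^1×C(6,1)×5^13 = -7324218750
i=2: (-1)^2×C(6,2)×4^13 = 1006632960
i=3: (-1)^3×C(6,3)×3^13 = -31886460
i=4: (-1)^4×C(6,4)×2^13 = 122880
i=5: (-1)^5×C(6,5)×1^13 = -6
i=6: (-1)^6×C(6,6)×0^13 = 0
Total = 6711344640

Number of surjections = 6711344640


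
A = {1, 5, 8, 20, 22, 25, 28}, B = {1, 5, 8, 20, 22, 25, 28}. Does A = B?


Two sets are equal iff they have exactly the same elements.
A = {1, 5, 8, 20, 22, 25, 28}
B = {1, 5, 8, 20, 22, 25, 28}
Same elements → A = B

Yes, A = B


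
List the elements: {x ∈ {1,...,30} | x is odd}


Checking each candidate:
Condition: odd numbers in {1,...,30}
Result = {1, 3, 5, 7, 9, 11, 13, 15, 17, 19, 21, 23, 25, 27, 29}

{1, 3, 5, 7, 9, 11, 13, 15, 17, 19, 21, 23, 25, 27, 29}


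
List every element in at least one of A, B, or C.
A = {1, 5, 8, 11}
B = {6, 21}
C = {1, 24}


A ∪ B = {1, 5, 6, 8, 11, 21}
(A ∪ B) ∪ C = {1, 5, 6, 8, 11, 21, 24}

A ∪ B ∪ C = {1, 5, 6, 8, 11, 21, 24}


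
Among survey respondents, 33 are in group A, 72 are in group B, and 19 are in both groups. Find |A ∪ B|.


|A ∪ B| = |A| + |B| - |A ∩ B|
= 33 + 72 - 19
= 86

|A ∪ B| = 86


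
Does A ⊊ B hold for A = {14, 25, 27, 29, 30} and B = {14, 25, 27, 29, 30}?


A ⊂ B requires: A ⊆ B AND A ≠ B.
A ⊆ B? Yes
A = B? Yes
A = B, so A is not a PROPER subset.

No, A is not a proper subset of B


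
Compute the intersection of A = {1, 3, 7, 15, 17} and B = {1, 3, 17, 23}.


A ∩ B = elements in both A and B
A = {1, 3, 7, 15, 17}
B = {1, 3, 17, 23}
A ∩ B = {1, 3, 17}

A ∩ B = {1, 3, 17}


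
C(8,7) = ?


C(n,k) = n! / (k!(n-k)!)
C(8,7) = 8! / (7!1!)
= 8

C(8,7) = 8


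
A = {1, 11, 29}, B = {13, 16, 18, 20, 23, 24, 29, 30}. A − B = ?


A \ B = elements in A but not in B
A = {1, 11, 29}
B = {13, 16, 18, 20, 23, 24, 29, 30}
Remove from A any elements in B
A \ B = {1, 11}

A \ B = {1, 11}


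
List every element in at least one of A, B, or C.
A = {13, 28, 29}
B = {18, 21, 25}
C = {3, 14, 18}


A ∪ B = {13, 18, 21, 25, 28, 29}
(A ∪ B) ∪ C = {3, 13, 14, 18, 21, 25, 28, 29}

A ∪ B ∪ C = {3, 13, 14, 18, 21, 25, 28, 29}


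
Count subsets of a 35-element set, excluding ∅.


Total subsets = 2^n = 2^35 = 34359738368
Non-empty subsets exclude the empty set: 2^n - 1
= 34359738368 - 1
= 34359738367

Number of non-empty subsets = 34359738367


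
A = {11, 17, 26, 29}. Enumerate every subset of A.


|A| = 4, so |P(A)| = 2^4 = 16
Enumerate subsets by cardinality (0 to 4):
∅, {11}, {17}, {26}, {29}, {11, 17}, {11, 26}, {11, 29}, {17, 26}, {17, 29}, {26, 29}, {11, 17, 26}, {11, 17, 29}, {11, 26, 29}, {17, 26, 29}, {11, 17, 26, 29}

P(A) has 16 subsets: ∅, {11}, {17}, {26}, {29}, {11, 17}, {11, 26}, {11, 29}, {17, 26}, {17, 29}, {26, 29}, {11, 17, 26}, {11, 17, 29}, {11, 26, 29}, {17, 26, 29}, {11, 17, 26, 29}


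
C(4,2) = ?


C(n,k) = n! / (k!(n-k)!)
C(4,2) = 4! / (2!2!)
= 6

C(4,2) = 6


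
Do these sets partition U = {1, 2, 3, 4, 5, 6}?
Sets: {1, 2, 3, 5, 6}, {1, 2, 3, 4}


A partition requires: (1) non-empty parts, (2) pairwise disjoint, (3) union = U
Parts: {1, 2, 3, 5, 6}, {1, 2, 3, 4}
Union of parts: {1, 2, 3, 4, 5, 6}
U = {1, 2, 3, 4, 5, 6}
All non-empty? True
Pairwise disjoint? False
Covers U? True

No, not a valid partition


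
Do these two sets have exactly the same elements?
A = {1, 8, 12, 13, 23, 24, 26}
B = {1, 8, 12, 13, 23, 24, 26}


Two sets are equal iff they have exactly the same elements.
A = {1, 8, 12, 13, 23, 24, 26}
B = {1, 8, 12, 13, 23, 24, 26}
Same elements → A = B

Yes, A = B


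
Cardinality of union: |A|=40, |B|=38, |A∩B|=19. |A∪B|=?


|A ∪ B| = |A| + |B| - |A ∩ B|
= 40 + 38 - 19
= 59

|A ∪ B| = 59


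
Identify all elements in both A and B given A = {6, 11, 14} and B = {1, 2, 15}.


A = {6, 11, 14}
B = {1, 2, 15}
Region: in both A and B
Elements: ∅

Elements in both A and B: ∅


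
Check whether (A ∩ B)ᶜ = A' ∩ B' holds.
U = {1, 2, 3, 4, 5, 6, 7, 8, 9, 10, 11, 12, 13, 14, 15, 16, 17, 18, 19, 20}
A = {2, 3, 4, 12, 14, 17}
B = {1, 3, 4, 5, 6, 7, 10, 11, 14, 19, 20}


LHS: A ∩ B = {3, 4, 14}
(A ∩ B)' = U \ (A ∩ B) = {1, 2, 5, 6, 7, 8, 9, 10, 11, 12, 13, 15, 16, 17, 18, 19, 20}
A' = {1, 5, 6, 7, 8, 9, 10, 11, 13, 15, 16, 18, 19, 20}, B' = {2, 8, 9, 12, 13, 15, 16, 17, 18}
Claimed RHS: A' ∩ B' = {8, 9, 13, 15, 16, 18}
Identity is INVALID: LHS = {1, 2, 5, 6, 7, 8, 9, 10, 11, 12, 13, 15, 16, 17, 18, 19, 20} but the RHS claimed here equals {8, 9, 13, 15, 16, 18}. The correct form is (A ∩ B)' = A' ∪ B'.

Identity is invalid: (A ∩ B)' = {1, 2, 5, 6, 7, 8, 9, 10, 11, 12, 13, 15, 16, 17, 18, 19, 20} but A' ∩ B' = {8, 9, 13, 15, 16, 18}. The correct De Morgan law is (A ∩ B)' = A' ∪ B'.


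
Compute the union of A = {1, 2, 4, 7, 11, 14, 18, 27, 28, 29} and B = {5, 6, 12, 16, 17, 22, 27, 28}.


A ∪ B = all elements in A or B (or both)
A = {1, 2, 4, 7, 11, 14, 18, 27, 28, 29}
B = {5, 6, 12, 16, 17, 22, 27, 28}
A ∪ B = {1, 2, 4, 5, 6, 7, 11, 12, 14, 16, 17, 18, 22, 27, 28, 29}

A ∪ B = {1, 2, 4, 5, 6, 7, 11, 12, 14, 16, 17, 18, 22, 27, 28, 29}


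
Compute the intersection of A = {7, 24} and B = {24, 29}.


A ∩ B = elements in both A and B
A = {7, 24}
B = {24, 29}
A ∩ B = {24}

A ∩ B = {24}


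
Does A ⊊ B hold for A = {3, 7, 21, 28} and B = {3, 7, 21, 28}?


A ⊂ B requires: A ⊆ B AND A ≠ B.
A ⊆ B? Yes
A = B? Yes
A = B, so A is not a PROPER subset.

No, A is not a proper subset of B


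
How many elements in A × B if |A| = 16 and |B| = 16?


|A × B| = |A| × |B|
= 16 × 16
= 256

|A × B| = 256


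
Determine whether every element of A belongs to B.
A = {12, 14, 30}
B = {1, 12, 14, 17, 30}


A ⊆ B means every element of A is in B.
All elements of A are in B.
So A ⊆ B.

Yes, A ⊆ B


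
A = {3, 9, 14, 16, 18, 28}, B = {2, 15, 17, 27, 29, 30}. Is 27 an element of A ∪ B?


A = {3, 9, 14, 16, 18, 28}, B = {2, 15, 17, 27, 29, 30}
A ∪ B = all elements in A or B
A ∪ B = {2, 3, 9, 14, 15, 16, 17, 18, 27, 28, 29, 30}
Checking if 27 ∈ A ∪ B
27 is in A ∪ B → True

27 ∈ A ∪ B


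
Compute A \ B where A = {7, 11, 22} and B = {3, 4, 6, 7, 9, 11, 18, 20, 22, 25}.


A \ B = elements in A but not in B
A = {7, 11, 22}
B = {3, 4, 6, 7, 9, 11, 18, 20, 22, 25}
Remove from A any elements in B
A \ B = ∅

A \ B = ∅


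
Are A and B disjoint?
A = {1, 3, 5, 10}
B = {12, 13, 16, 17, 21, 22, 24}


Disjoint means A ∩ B = ∅.
A ∩ B = ∅
A ∩ B = ∅, so A and B are disjoint.

Yes, A and B are disjoint


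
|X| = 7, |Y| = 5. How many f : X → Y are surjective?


n = |X| = 7, k = |Y| = 5. Surjections via inclusion-exclusion:
S(n,k) = Σ(-1)^i × C(k,i) × (k-i)^n, i=0 to k
i=0: (-1)^0×C(5,0)×5^7 = 78125
i=1: (-1)^1×C(5,1)×4^7 = -81920
i=2: (-1)^2×C(5,2)×3^7 = 21870
i=3: (-1)^3×C(5,3)×2^7 = -1280
i=4: (-1)^4×C(5,4)×1^7 = 5
i=5: (-1)^5×C(5,5)×0^7 = 0
Total = 16800

Number of surjections = 16800


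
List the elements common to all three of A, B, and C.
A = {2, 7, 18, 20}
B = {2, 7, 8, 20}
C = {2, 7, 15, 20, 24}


A ∩ B = {2, 7, 20}
(A ∩ B) ∩ C = {2, 7, 20}

A ∩ B ∩ C = {2, 7, 20}


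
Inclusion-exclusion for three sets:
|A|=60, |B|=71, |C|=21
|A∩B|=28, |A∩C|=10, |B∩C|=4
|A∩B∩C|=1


|A∪B∪C| = |A|+|B|+|C| - |A∩B|-|A∩C|-|B∩C| + |A∩B∩C|
= 60+71+21 - 28-10-4 + 1
= 152 - 42 + 1
= 111

|A ∪ B ∪ C| = 111


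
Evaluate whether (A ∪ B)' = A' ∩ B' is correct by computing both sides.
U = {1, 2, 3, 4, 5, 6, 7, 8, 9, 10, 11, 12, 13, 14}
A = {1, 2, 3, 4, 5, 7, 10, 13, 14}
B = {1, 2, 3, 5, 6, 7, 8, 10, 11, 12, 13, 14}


LHS: A ∪ B = {1, 2, 3, 4, 5, 6, 7, 8, 10, 11, 12, 13, 14}
(A ∪ B)' = U \ (A ∪ B) = {9}
A' = {6, 8, 9, 11, 12}, B' = {4, 9}
Claimed RHS: A' ∩ B' = {9}
Identity is VALID: LHS = RHS = {9} ✓

Identity is valid. (A ∪ B)' = A' ∩ B' = {9}


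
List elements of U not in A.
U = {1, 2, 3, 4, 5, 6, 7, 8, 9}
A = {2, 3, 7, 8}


Aᶜ = U \ A = elements in U but not in A
U = {1, 2, 3, 4, 5, 6, 7, 8, 9}
A = {2, 3, 7, 8}
Aᶜ = {1, 4, 5, 6, 9}

Aᶜ = {1, 4, 5, 6, 9}


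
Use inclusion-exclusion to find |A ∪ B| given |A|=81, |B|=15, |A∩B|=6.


|A ∪ B| = |A| + |B| - |A ∩ B|
= 81 + 15 - 6
= 90

|A ∪ B| = 90


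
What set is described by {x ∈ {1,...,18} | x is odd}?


Checking each candidate:
Condition: odd numbers in {1,...,18}
Result = {1, 3, 5, 7, 9, 11, 13, 15, 17}

{1, 3, 5, 7, 9, 11, 13, 15, 17}


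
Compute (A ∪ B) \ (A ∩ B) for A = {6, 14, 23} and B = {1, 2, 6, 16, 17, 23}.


A △ B = (A \ B) ∪ (B \ A) = elements in exactly one of A or B
A \ B = {14}
B \ A = {1, 2, 16, 17}
A △ B = {1, 2, 14, 16, 17}

A △ B = {1, 2, 14, 16, 17}


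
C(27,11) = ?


C(n,k) = n! / (k!(n-k)!)
C(27,11) = 27! / (11!16!)
= 13037895

C(27,11) = 13037895


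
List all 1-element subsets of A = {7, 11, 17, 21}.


|A| = 4, so A has C(4,1) = 4 subsets of size 1.
Enumerate by choosing 1 elements from A at a time:
{7}, {11}, {17}, {21}

1-element subsets (4 total): {7}, {11}, {17}, {21}


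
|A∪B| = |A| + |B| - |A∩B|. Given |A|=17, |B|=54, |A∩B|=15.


|A ∪ B| = |A| + |B| - |A ∩ B|
= 17 + 54 - 15
= 56

|A ∪ B| = 56


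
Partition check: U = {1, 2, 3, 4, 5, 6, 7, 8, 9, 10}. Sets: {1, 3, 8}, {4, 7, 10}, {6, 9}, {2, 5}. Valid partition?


A partition requires: (1) non-empty parts, (2) pairwise disjoint, (3) union = U
Parts: {1, 3, 8}, {4, 7, 10}, {6, 9}, {2, 5}
Union of parts: {1, 2, 3, 4, 5, 6, 7, 8, 9, 10}
U = {1, 2, 3, 4, 5, 6, 7, 8, 9, 10}
All non-empty? True
Pairwise disjoint? True
Covers U? True

Yes, valid partition


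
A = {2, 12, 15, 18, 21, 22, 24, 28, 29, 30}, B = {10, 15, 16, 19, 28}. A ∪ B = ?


A ∪ B = all elements in A or B (or both)
A = {2, 12, 15, 18, 21, 22, 24, 28, 29, 30}
B = {10, 15, 16, 19, 28}
A ∪ B = {2, 10, 12, 15, 16, 18, 19, 21, 22, 24, 28, 29, 30}

A ∪ B = {2, 10, 12, 15, 16, 18, 19, 21, 22, 24, 28, 29, 30}


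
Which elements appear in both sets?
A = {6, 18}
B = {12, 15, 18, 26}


A ∩ B = elements in both A and B
A = {6, 18}
B = {12, 15, 18, 26}
A ∩ B = {18}

A ∩ B = {18}


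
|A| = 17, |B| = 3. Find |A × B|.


|A × B| = |A| × |B|
= 17 × 3
= 51

|A × B| = 51


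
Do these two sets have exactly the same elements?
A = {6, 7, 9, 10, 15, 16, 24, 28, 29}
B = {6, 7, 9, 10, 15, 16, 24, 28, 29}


Two sets are equal iff they have exactly the same elements.
A = {6, 7, 9, 10, 15, 16, 24, 28, 29}
B = {6, 7, 9, 10, 15, 16, 24, 28, 29}
Same elements → A = B

Yes, A = B


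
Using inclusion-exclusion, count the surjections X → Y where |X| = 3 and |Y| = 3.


n = |X| = 3, k = |Y| = 3. Surjections via inclusion-exclusion:
S(n,k) = Σ(-1)^i × C(k,i) × (k-i)^n, i=0 to k
i=0: (-1)^0×C(3,0)×3^3 = 27
i=1: (-1)^1×C(3,1)×2^3 = -24
i=2: (-1)^2×C(3,2)×1^3 = 3
i=3: (-1)^3×C(3,3)×0^3 = 0
Total = 6

Number of surjections = 6


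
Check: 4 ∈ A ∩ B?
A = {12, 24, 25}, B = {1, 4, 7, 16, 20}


A = {12, 24, 25}, B = {1, 4, 7, 16, 20}
A ∩ B = elements in both A and B
A ∩ B = ∅
Checking if 4 ∈ A ∩ B
4 is not in A ∩ B → False

4 ∉ A ∩ B


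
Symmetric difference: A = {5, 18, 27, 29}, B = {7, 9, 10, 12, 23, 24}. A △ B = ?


A △ B = (A \ B) ∪ (B \ A) = elements in exactly one of A or B
A \ B = {5, 18, 27, 29}
B \ A = {7, 9, 10, 12, 23, 24}
A △ B = {5, 7, 9, 10, 12, 18, 23, 24, 27, 29}

A △ B = {5, 7, 9, 10, 12, 18, 23, 24, 27, 29}


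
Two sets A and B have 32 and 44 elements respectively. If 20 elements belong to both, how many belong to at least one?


|A ∪ B| = |A| + |B| - |A ∩ B|
= 32 + 44 - 20
= 56

|A ∪ B| = 56


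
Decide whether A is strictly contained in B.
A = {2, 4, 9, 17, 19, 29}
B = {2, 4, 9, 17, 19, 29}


A ⊂ B requires: A ⊆ B AND A ≠ B.
A ⊆ B? Yes
A = B? Yes
A = B, so A is not a PROPER subset.

No, A is not a proper subset of B


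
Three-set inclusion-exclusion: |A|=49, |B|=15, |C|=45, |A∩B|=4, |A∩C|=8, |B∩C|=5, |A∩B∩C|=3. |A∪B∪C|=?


|A∪B∪C| = |A|+|B|+|C| - |A∩B|-|A∩C|-|B∩C| + |A∩B∩C|
= 49+15+45 - 4-8-5 + 3
= 109 - 17 + 3
= 95

|A ∪ B ∪ C| = 95


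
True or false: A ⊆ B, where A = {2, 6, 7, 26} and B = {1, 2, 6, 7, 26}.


A ⊆ B means every element of A is in B.
All elements of A are in B.
So A ⊆ B.

Yes, A ⊆ B


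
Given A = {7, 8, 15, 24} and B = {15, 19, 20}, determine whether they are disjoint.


Disjoint means A ∩ B = ∅.
A ∩ B = {15}
A ∩ B ≠ ∅, so A and B are NOT disjoint.

No, A and B are not disjoint (A ∩ B = {15})


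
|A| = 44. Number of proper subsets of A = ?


Total subsets = 2^n = 2^44 = 17592186044416
Proper subsets exclude the set itself: 2^n - 1
= 17592186044416 - 1
= 17592186044415

Number of proper subsets = 17592186044415


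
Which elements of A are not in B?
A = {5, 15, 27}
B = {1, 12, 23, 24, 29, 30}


A \ B = elements in A but not in B
A = {5, 15, 27}
B = {1, 12, 23, 24, 29, 30}
Remove from A any elements in B
A \ B = {5, 15, 27}

A \ B = {5, 15, 27}


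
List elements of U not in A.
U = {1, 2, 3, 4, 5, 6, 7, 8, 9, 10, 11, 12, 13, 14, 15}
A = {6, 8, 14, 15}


Aᶜ = U \ A = elements in U but not in A
U = {1, 2, 3, 4, 5, 6, 7, 8, 9, 10, 11, 12, 13, 14, 15}
A = {6, 8, 14, 15}
Aᶜ = {1, 2, 3, 4, 5, 7, 9, 10, 11, 12, 13}

Aᶜ = {1, 2, 3, 4, 5, 7, 9, 10, 11, 12, 13}


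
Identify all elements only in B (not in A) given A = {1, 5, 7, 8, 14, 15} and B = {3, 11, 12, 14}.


A = {1, 5, 7, 8, 14, 15}
B = {3, 11, 12, 14}
Region: only in B (not in A)
Elements: {3, 11, 12}

Elements only in B (not in A): {3, 11, 12}


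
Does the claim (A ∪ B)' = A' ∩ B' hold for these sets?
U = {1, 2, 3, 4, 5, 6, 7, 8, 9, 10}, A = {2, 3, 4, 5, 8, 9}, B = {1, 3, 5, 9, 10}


LHS: A ∪ B = {1, 2, 3, 4, 5, 8, 9, 10}
(A ∪ B)' = U \ (A ∪ B) = {6, 7}
A' = {1, 6, 7, 10}, B' = {2, 4, 6, 7, 8}
Claimed RHS: A' ∩ B' = {6, 7}
Identity is VALID: LHS = RHS = {6, 7} ✓

Identity is valid. (A ∪ B)' = A' ∩ B' = {6, 7}


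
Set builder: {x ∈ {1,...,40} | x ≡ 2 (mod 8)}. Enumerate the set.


Checking each candidate:
Condition: x in {1,...,40} with x ≡ 2 (mod 8)
Result = {2, 10, 18, 26, 34}

{2, 10, 18, 26, 34}


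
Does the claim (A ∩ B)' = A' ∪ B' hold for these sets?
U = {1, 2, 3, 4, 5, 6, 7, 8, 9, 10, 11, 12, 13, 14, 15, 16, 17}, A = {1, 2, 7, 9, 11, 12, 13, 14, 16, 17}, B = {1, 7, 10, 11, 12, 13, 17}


LHS: A ∩ B = {1, 7, 11, 12, 13, 17}
(A ∩ B)' = U \ (A ∩ B) = {2, 3, 4, 5, 6, 8, 9, 10, 14, 15, 16}
A' = {3, 4, 5, 6, 8, 10, 15}, B' = {2, 3, 4, 5, 6, 8, 9, 14, 15, 16}
Claimed RHS: A' ∪ B' = {2, 3, 4, 5, 6, 8, 9, 10, 14, 15, 16}
Identity is VALID: LHS = RHS = {2, 3, 4, 5, 6, 8, 9, 10, 14, 15, 16} ✓

Identity is valid. (A ∩ B)' = A' ∪ B' = {2, 3, 4, 5, 6, 8, 9, 10, 14, 15, 16}


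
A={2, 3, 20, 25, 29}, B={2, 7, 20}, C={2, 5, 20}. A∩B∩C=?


A ∩ B = {2, 20}
(A ∩ B) ∩ C = {2, 20}

A ∩ B ∩ C = {2, 20}


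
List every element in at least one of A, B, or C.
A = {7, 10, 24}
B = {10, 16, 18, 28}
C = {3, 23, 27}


A ∪ B = {7, 10, 16, 18, 24, 28}
(A ∪ B) ∪ C = {3, 7, 10, 16, 18, 23, 24, 27, 28}

A ∪ B ∪ C = {3, 7, 10, 16, 18, 23, 24, 27, 28}


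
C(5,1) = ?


C(n,k) = n! / (k!(n-k)!)
C(5,1) = 5! / (1!4!)
= 5

C(5,1) = 5


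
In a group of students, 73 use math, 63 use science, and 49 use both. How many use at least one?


|A ∪ B| = |A| + |B| - |A ∩ B|
= 73 + 63 - 49
= 87

|A ∪ B| = 87


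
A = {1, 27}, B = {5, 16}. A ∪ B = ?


A ∪ B = all elements in A or B (or both)
A = {1, 27}
B = {5, 16}
A ∪ B = {1, 5, 16, 27}

A ∪ B = {1, 5, 16, 27}


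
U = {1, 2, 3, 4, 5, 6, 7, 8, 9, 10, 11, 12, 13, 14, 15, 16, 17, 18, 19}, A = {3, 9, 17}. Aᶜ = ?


Aᶜ = U \ A = elements in U but not in A
U = {1, 2, 3, 4, 5, 6, 7, 8, 9, 10, 11, 12, 13, 14, 15, 16, 17, 18, 19}
A = {3, 9, 17}
Aᶜ = {1, 2, 4, 5, 6, 7, 8, 10, 11, 12, 13, 14, 15, 16, 18, 19}

Aᶜ = {1, 2, 4, 5, 6, 7, 8, 10, 11, 12, 13, 14, 15, 16, 18, 19}


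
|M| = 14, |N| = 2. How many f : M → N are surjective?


n = |M| = 14, k = |N| = 2. Surjections via inclusion-exclusion:
S(n,k) = Σ(-1)^i × C(k,i) × (k-i)^n, i=0 to k
i=0: (-1)^0×C(2,0)×2^14 = 16384
i=1: (-1)^1×C(2,1)×1^14 = -2
i=2: (-1)^2×C(2,2)×0^14 = 0
Total = 16382

Number of surjections = 16382


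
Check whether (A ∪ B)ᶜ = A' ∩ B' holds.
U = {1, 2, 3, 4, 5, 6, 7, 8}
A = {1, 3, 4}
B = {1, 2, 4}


LHS: A ∪ B = {1, 2, 3, 4}
(A ∪ B)' = U \ (A ∪ B) = {5, 6, 7, 8}
A' = {2, 5, 6, 7, 8}, B' = {3, 5, 6, 7, 8}
Claimed RHS: A' ∩ B' = {5, 6, 7, 8}
Identity is VALID: LHS = RHS = {5, 6, 7, 8} ✓

Identity is valid. (A ∪ B)' = A' ∩ B' = {5, 6, 7, 8}


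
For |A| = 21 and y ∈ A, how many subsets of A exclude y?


Subsets of A avoiding y are subsets of A \ {y}, which has 20 elements.
Count = 2^(n-1) = 2^20
= 1048576

Number of subsets avoiding y = 1048576


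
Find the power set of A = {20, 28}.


|A| = 2, so |P(A)| = 2^2 = 4
Enumerate subsets by cardinality (0 to 2):
∅, {20}, {28}, {20, 28}

P(A) has 4 subsets: ∅, {20}, {28}, {20, 28}


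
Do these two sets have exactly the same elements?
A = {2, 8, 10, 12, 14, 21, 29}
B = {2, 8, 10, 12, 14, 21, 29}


Two sets are equal iff they have exactly the same elements.
A = {2, 8, 10, 12, 14, 21, 29}
B = {2, 8, 10, 12, 14, 21, 29}
Same elements → A = B

Yes, A = B


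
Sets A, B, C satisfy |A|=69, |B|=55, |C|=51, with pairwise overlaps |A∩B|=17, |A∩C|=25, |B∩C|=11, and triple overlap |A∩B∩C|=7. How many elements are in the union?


|A∪B∪C| = |A|+|B|+|C| - |A∩B|-|A∩C|-|B∩C| + |A∩B∩C|
= 69+55+51 - 17-25-11 + 7
= 175 - 53 + 7
= 129

|A ∪ B ∪ C| = 129


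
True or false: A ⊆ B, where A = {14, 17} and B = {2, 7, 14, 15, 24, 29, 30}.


A ⊆ B means every element of A is in B.
Elements in A not in B: {17}
So A ⊄ B.

No, A ⊄ B


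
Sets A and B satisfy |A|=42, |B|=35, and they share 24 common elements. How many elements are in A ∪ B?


|A ∪ B| = |A| + |B| - |A ∩ B|
= 42 + 35 - 24
= 53

|A ∪ B| = 53


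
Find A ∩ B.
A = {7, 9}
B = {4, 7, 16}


A ∩ B = elements in both A and B
A = {7, 9}
B = {4, 7, 16}
A ∩ B = {7}

A ∩ B = {7}


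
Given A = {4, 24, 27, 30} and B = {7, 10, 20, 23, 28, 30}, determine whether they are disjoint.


Disjoint means A ∩ B = ∅.
A ∩ B = {30}
A ∩ B ≠ ∅, so A and B are NOT disjoint.

No, A and B are not disjoint (A ∩ B = {30})


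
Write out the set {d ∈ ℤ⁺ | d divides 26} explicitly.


Checking each candidate:
Condition: positive divisors of 26
Result = {1, 2, 13, 26}

{1, 2, 13, 26}


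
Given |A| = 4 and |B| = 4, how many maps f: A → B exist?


Each of |A| = 4 inputs maps to any of |B| = 4 outputs.
# functions = |B|^|A| = 4^4
= 256

Number of functions = 256


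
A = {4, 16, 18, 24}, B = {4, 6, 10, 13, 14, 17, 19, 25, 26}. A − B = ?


A \ B = elements in A but not in B
A = {4, 16, 18, 24}
B = {4, 6, 10, 13, 14, 17, 19, 25, 26}
Remove from A any elements in B
A \ B = {16, 18, 24}

A \ B = {16, 18, 24}


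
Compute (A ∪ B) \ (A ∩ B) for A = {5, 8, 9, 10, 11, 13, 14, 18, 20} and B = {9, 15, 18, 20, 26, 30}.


A △ B = (A \ B) ∪ (B \ A) = elements in exactly one of A or B
A \ B = {5, 8, 10, 11, 13, 14}
B \ A = {15, 26, 30}
A △ B = {5, 8, 10, 11, 13, 14, 15, 26, 30}

A △ B = {5, 8, 10, 11, 13, 14, 15, 26, 30}


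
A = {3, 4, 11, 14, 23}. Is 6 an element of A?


A = {3, 4, 11, 14, 23}
Checking if 6 is in A
6 is not in A → False

6 ∉ A


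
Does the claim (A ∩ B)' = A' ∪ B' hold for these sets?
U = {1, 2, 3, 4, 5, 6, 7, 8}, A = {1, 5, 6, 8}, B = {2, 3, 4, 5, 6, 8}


LHS: A ∩ B = {5, 6, 8}
(A ∩ B)' = U \ (A ∩ B) = {1, 2, 3, 4, 7}
A' = {2, 3, 4, 7}, B' = {1, 7}
Claimed RHS: A' ∪ B' = {1, 2, 3, 4, 7}
Identity is VALID: LHS = RHS = {1, 2, 3, 4, 7} ✓

Identity is valid. (A ∩ B)' = A' ∪ B' = {1, 2, 3, 4, 7}


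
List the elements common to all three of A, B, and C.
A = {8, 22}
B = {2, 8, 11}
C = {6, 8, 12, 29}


A ∩ B = {8}
(A ∩ B) ∩ C = {8}

A ∩ B ∩ C = {8}


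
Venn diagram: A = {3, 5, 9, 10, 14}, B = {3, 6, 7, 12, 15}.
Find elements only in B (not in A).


A = {3, 5, 9, 10, 14}
B = {3, 6, 7, 12, 15}
Region: only in B (not in A)
Elements: {6, 7, 12, 15}

Elements only in B (not in A): {6, 7, 12, 15}


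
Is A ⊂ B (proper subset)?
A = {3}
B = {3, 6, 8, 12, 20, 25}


A ⊂ B requires: A ⊆ B AND A ≠ B.
A ⊆ B? Yes
A = B? No
A ⊂ B: Yes (A is a proper subset of B)

Yes, A ⊂ B


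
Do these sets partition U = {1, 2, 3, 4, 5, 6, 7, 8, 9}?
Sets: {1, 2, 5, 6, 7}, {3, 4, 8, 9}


A partition requires: (1) non-empty parts, (2) pairwise disjoint, (3) union = U
Parts: {1, 2, 5, 6, 7}, {3, 4, 8, 9}
Union of parts: {1, 2, 3, 4, 5, 6, 7, 8, 9}
U = {1, 2, 3, 4, 5, 6, 7, 8, 9}
All non-empty? True
Pairwise disjoint? True
Covers U? True

Yes, valid partition


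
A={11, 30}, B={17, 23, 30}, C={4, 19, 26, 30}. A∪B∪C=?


A ∪ B = {11, 17, 23, 30}
(A ∪ B) ∪ C = {4, 11, 17, 19, 23, 26, 30}

A ∪ B ∪ C = {4, 11, 17, 19, 23, 26, 30}


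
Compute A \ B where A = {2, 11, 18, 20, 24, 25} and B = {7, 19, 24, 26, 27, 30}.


A \ B = elements in A but not in B
A = {2, 11, 18, 20, 24, 25}
B = {7, 19, 24, 26, 27, 30}
Remove from A any elements in B
A \ B = {2, 11, 18, 20, 25}

A \ B = {2, 11, 18, 20, 25}


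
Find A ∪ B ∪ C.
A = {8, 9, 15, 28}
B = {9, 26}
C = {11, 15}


A ∪ B = {8, 9, 15, 26, 28}
(A ∪ B) ∪ C = {8, 9, 11, 15, 26, 28}

A ∪ B ∪ C = {8, 9, 11, 15, 26, 28}


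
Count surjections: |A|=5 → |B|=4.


n = |A| = 5, k = |B| = 4. Surjections via inclusion-exclusion:
S(n,k) = Σ(-1)^i × C(k,i) × (k-i)^n, i=0 to k
i=0: (-1)^0×C(4,0)×4^5 = 1024
i=1: (-1)^1×C(4,1)×3^5 = -972
i=2: (-1)^2×C(4,2)×2^5 = 192
i=3: (-1)^3×C(4,3)×1^5 = -4
i=4: (-1)^4×C(4,4)×0^5 = 0
Total = 240

Number of surjections = 240


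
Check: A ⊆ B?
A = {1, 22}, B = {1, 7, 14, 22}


A ⊆ B means every element of A is in B.
All elements of A are in B.
So A ⊆ B.

Yes, A ⊆ B


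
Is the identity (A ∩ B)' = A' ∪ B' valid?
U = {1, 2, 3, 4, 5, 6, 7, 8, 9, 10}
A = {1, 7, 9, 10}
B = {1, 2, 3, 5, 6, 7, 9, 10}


LHS: A ∩ B = {1, 7, 9, 10}
(A ∩ B)' = U \ (A ∩ B) = {2, 3, 4, 5, 6, 8}
A' = {2, 3, 4, 5, 6, 8}, B' = {4, 8}
Claimed RHS: A' ∪ B' = {2, 3, 4, 5, 6, 8}
Identity is VALID: LHS = RHS = {2, 3, 4, 5, 6, 8} ✓

Identity is valid. (A ∩ B)' = A' ∪ B' = {2, 3, 4, 5, 6, 8}


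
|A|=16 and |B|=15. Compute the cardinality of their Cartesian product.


|A × B| = |A| × |B|
= 16 × 15
= 240

|A × B| = 240


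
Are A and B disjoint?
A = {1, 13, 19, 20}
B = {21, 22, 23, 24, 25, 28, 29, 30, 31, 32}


Disjoint means A ∩ B = ∅.
A ∩ B = ∅
A ∩ B = ∅, so A and B are disjoint.

Yes, A and B are disjoint


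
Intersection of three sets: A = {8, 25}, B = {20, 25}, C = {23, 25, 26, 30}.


A ∩ B = {25}
(A ∩ B) ∩ C = {25}

A ∩ B ∩ C = {25}


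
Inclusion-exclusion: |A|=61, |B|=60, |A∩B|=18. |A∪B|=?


|A ∪ B| = |A| + |B| - |A ∩ B|
= 61 + 60 - 18
= 103

|A ∪ B| = 103


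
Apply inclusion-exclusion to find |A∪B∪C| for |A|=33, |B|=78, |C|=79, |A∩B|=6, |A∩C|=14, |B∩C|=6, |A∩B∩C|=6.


|A∪B∪C| = |A|+|B|+|C| - |A∩B|-|A∩C|-|B∩C| + |A∩B∩C|
= 33+78+79 - 6-14-6 + 6
= 190 - 26 + 6
= 170

|A ∪ B ∪ C| = 170


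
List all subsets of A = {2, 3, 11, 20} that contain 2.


A subset of A contains 2 iff the remaining 3 elements form any subset of A \ {2}.
Count: 2^(n-1) = 2^3 = 8
Subsets containing 2: {2}, {2, 3}, {2, 11}, {2, 20}, {2, 3, 11}, {2, 3, 20}, {2, 11, 20}, {2, 3, 11, 20}

Subsets containing 2 (8 total): {2}, {2, 3}, {2, 11}, {2, 20}, {2, 3, 11}, {2, 3, 20}, {2, 11, 20}, {2, 3, 11, 20}


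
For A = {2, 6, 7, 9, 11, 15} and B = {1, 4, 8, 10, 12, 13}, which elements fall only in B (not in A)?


A = {2, 6, 7, 9, 11, 15}
B = {1, 4, 8, 10, 12, 13}
Region: only in B (not in A)
Elements: {1, 4, 8, 10, 12, 13}

Elements only in B (not in A): {1, 4, 8, 10, 12, 13}


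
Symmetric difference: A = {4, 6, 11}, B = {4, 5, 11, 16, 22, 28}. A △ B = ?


A △ B = (A \ B) ∪ (B \ A) = elements in exactly one of A or B
A \ B = {6}
B \ A = {5, 16, 22, 28}
A △ B = {5, 6, 16, 22, 28}

A △ B = {5, 6, 16, 22, 28}


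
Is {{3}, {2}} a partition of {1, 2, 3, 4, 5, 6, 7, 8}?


A partition requires: (1) non-empty parts, (2) pairwise disjoint, (3) union = U
Parts: {3}, {2}
Union of parts: {2, 3}
U = {1, 2, 3, 4, 5, 6, 7, 8}
All non-empty? True
Pairwise disjoint? True
Covers U? False

No, not a valid partition


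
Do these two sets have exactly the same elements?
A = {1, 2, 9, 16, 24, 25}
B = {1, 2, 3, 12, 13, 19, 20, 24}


Two sets are equal iff they have exactly the same elements.
A = {1, 2, 9, 16, 24, 25}
B = {1, 2, 3, 12, 13, 19, 20, 24}
Differences: {3, 9, 12, 13, 16, 19, 20, 25}
A ≠ B

No, A ≠ B


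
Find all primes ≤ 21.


Checking each candidate:
Condition: primes ≤ 21
Result = {2, 3, 5, 7, 11, 13, 17, 19}

{2, 3, 5, 7, 11, 13, 17, 19}
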